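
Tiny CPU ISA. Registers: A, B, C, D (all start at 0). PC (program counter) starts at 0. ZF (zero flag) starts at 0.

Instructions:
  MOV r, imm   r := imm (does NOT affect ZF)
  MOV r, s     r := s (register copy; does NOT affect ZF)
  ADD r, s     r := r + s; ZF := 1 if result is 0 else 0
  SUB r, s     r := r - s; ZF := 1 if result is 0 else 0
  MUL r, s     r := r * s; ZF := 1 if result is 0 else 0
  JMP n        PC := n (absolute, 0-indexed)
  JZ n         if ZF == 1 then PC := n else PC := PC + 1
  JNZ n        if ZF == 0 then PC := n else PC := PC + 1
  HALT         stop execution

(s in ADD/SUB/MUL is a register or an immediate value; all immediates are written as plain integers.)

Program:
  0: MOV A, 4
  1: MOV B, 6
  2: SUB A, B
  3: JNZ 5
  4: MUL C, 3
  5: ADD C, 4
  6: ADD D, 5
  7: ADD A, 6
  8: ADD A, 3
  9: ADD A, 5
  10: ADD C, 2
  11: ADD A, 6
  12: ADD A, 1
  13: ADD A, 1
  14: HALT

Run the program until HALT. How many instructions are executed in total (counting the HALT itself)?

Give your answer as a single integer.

Step 1: PC=0 exec 'MOV A, 4'. After: A=4 B=0 C=0 D=0 ZF=0 PC=1
Step 2: PC=1 exec 'MOV B, 6'. After: A=4 B=6 C=0 D=0 ZF=0 PC=2
Step 3: PC=2 exec 'SUB A, B'. After: A=-2 B=6 C=0 D=0 ZF=0 PC=3
Step 4: PC=3 exec 'JNZ 5'. After: A=-2 B=6 C=0 D=0 ZF=0 PC=5
Step 5: PC=5 exec 'ADD C, 4'. After: A=-2 B=6 C=4 D=0 ZF=0 PC=6
Step 6: PC=6 exec 'ADD D, 5'. After: A=-2 B=6 C=4 D=5 ZF=0 PC=7
Step 7: PC=7 exec 'ADD A, 6'. After: A=4 B=6 C=4 D=5 ZF=0 PC=8
Step 8: PC=8 exec 'ADD A, 3'. After: A=7 B=6 C=4 D=5 ZF=0 PC=9
Step 9: PC=9 exec 'ADD A, 5'. After: A=12 B=6 C=4 D=5 ZF=0 PC=10
Step 10: PC=10 exec 'ADD C, 2'. After: A=12 B=6 C=6 D=5 ZF=0 PC=11
Step 11: PC=11 exec 'ADD A, 6'. After: A=18 B=6 C=6 D=5 ZF=0 PC=12
Step 12: PC=12 exec 'ADD A, 1'. After: A=19 B=6 C=6 D=5 ZF=0 PC=13
Step 13: PC=13 exec 'ADD A, 1'. After: A=20 B=6 C=6 D=5 ZF=0 PC=14
Step 14: PC=14 exec 'HALT'. After: A=20 B=6 C=6 D=5 ZF=0 PC=14 HALTED
Total instructions executed: 14

Answer: 14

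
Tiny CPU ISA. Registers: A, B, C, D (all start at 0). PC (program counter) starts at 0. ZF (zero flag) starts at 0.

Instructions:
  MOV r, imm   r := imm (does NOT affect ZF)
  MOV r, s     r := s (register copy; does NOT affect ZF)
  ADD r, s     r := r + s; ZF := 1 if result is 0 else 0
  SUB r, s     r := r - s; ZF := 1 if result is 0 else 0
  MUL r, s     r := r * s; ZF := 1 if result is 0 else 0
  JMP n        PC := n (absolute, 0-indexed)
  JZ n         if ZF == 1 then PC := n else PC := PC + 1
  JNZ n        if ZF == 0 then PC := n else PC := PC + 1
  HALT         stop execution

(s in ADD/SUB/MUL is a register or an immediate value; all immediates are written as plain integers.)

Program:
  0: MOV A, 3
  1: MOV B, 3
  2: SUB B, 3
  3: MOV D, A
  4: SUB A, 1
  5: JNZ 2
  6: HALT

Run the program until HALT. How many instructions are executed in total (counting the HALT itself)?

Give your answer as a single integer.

Answer: 15

Derivation:
Step 1: PC=0 exec 'MOV A, 3'. After: A=3 B=0 C=0 D=0 ZF=0 PC=1
Step 2: PC=1 exec 'MOV B, 3'. After: A=3 B=3 C=0 D=0 ZF=0 PC=2
Step 3: PC=2 exec 'SUB B, 3'. After: A=3 B=0 C=0 D=0 ZF=1 PC=3
Step 4: PC=3 exec 'MOV D, A'. After: A=3 B=0 C=0 D=3 ZF=1 PC=4
Step 5: PC=4 exec 'SUB A, 1'. After: A=2 B=0 C=0 D=3 ZF=0 PC=5
Step 6: PC=5 exec 'JNZ 2'. After: A=2 B=0 C=0 D=3 ZF=0 PC=2
Step 7: PC=2 exec 'SUB B, 3'. After: A=2 B=-3 C=0 D=3 ZF=0 PC=3
Step 8: PC=3 exec 'MOV D, A'. After: A=2 B=-3 C=0 D=2 ZF=0 PC=4
Step 9: PC=4 exec 'SUB A, 1'. After: A=1 B=-3 C=0 D=2 ZF=0 PC=5
Step 10: PC=5 exec 'JNZ 2'. After: A=1 B=-3 C=0 D=2 ZF=0 PC=2
Step 11: PC=2 exec 'SUB B, 3'. After: A=1 B=-6 C=0 D=2 ZF=0 PC=3
Step 12: PC=3 exec 'MOV D, A'. After: A=1 B=-6 C=0 D=1 ZF=0 PC=4
Step 13: PC=4 exec 'SUB A, 1'. After: A=0 B=-6 C=0 D=1 ZF=1 PC=5
Step 14: PC=5 exec 'JNZ 2'. After: A=0 B=-6 C=0 D=1 ZF=1 PC=6
Step 15: PC=6 exec 'HALT'. After: A=0 B=-6 C=0 D=1 ZF=1 PC=6 HALTED
Total instructions executed: 15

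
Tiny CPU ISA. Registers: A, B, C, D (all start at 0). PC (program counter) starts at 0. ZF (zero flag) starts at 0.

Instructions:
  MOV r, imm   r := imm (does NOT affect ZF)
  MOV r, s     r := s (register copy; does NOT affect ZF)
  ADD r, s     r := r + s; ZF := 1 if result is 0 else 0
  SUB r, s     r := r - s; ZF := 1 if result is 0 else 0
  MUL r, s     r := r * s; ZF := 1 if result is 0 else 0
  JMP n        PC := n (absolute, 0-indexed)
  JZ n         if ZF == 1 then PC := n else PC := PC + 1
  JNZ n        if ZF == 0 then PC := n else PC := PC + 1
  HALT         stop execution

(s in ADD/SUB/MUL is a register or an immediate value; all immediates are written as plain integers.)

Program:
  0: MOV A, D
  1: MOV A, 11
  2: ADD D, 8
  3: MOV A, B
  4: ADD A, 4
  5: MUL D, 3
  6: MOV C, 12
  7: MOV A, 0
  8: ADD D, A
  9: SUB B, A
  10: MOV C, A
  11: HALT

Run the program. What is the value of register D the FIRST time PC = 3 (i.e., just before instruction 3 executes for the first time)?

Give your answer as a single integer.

Step 1: PC=0 exec 'MOV A, D'. After: A=0 B=0 C=0 D=0 ZF=0 PC=1
Step 2: PC=1 exec 'MOV A, 11'. After: A=11 B=0 C=0 D=0 ZF=0 PC=2
Step 3: PC=2 exec 'ADD D, 8'. After: A=11 B=0 C=0 D=8 ZF=0 PC=3
First time PC=3: D=8

8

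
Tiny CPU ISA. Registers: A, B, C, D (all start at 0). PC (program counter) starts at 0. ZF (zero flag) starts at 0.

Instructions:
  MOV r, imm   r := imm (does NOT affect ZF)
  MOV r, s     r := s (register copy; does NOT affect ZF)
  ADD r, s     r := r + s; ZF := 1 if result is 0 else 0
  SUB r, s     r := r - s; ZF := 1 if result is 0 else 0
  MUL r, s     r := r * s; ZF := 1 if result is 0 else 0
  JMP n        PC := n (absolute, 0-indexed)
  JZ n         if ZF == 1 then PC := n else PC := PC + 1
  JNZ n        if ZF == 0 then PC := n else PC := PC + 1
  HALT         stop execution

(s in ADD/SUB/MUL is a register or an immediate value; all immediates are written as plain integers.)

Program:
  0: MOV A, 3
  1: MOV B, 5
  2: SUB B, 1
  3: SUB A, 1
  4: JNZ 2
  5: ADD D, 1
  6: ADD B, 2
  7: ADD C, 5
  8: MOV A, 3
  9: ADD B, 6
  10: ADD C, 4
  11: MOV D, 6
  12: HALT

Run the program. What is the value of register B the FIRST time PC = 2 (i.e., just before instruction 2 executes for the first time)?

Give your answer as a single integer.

Step 1: PC=0 exec 'MOV A, 3'. After: A=3 B=0 C=0 D=0 ZF=0 PC=1
Step 2: PC=1 exec 'MOV B, 5'. After: A=3 B=5 C=0 D=0 ZF=0 PC=2
First time PC=2: B=5

5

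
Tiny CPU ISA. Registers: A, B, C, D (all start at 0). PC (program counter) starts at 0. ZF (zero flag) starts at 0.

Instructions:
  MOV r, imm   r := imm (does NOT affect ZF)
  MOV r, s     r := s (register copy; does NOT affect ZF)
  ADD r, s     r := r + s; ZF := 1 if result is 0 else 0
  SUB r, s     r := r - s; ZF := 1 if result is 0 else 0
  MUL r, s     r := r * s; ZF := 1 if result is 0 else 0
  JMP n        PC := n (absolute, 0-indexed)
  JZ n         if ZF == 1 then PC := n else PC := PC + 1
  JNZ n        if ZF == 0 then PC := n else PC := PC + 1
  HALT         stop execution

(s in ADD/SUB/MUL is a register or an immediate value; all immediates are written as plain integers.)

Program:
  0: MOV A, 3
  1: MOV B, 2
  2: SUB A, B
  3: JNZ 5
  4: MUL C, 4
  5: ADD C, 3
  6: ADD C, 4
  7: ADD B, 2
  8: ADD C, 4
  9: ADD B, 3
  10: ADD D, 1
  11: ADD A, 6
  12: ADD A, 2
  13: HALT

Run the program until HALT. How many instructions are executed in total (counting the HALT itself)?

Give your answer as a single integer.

Step 1: PC=0 exec 'MOV A, 3'. After: A=3 B=0 C=0 D=0 ZF=0 PC=1
Step 2: PC=1 exec 'MOV B, 2'. After: A=3 B=2 C=0 D=0 ZF=0 PC=2
Step 3: PC=2 exec 'SUB A, B'. After: A=1 B=2 C=0 D=0 ZF=0 PC=3
Step 4: PC=3 exec 'JNZ 5'. After: A=1 B=2 C=0 D=0 ZF=0 PC=5
Step 5: PC=5 exec 'ADD C, 3'. After: A=1 B=2 C=3 D=0 ZF=0 PC=6
Step 6: PC=6 exec 'ADD C, 4'. After: A=1 B=2 C=7 D=0 ZF=0 PC=7
Step 7: PC=7 exec 'ADD B, 2'. After: A=1 B=4 C=7 D=0 ZF=0 PC=8
Step 8: PC=8 exec 'ADD C, 4'. After: A=1 B=4 C=11 D=0 ZF=0 PC=9
Step 9: PC=9 exec 'ADD B, 3'. After: A=1 B=7 C=11 D=0 ZF=0 PC=10
Step 10: PC=10 exec 'ADD D, 1'. After: A=1 B=7 C=11 D=1 ZF=0 PC=11
Step 11: PC=11 exec 'ADD A, 6'. After: A=7 B=7 C=11 D=1 ZF=0 PC=12
Step 12: PC=12 exec 'ADD A, 2'. After: A=9 B=7 C=11 D=1 ZF=0 PC=13
Step 13: PC=13 exec 'HALT'. After: A=9 B=7 C=11 D=1 ZF=0 PC=13 HALTED
Total instructions executed: 13

Answer: 13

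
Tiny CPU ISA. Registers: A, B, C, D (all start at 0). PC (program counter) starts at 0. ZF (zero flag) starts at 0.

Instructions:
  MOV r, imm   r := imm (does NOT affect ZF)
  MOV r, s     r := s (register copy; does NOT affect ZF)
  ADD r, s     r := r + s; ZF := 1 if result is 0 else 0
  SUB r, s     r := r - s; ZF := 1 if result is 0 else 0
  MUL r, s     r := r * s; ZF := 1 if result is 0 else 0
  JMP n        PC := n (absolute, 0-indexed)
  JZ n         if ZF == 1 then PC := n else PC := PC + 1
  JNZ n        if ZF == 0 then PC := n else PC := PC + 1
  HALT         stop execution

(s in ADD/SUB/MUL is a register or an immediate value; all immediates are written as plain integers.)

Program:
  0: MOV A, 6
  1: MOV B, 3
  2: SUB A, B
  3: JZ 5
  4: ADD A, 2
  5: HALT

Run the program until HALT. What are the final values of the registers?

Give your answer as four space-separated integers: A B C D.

Answer: 5 3 0 0

Derivation:
Step 1: PC=0 exec 'MOV A, 6'. After: A=6 B=0 C=0 D=0 ZF=0 PC=1
Step 2: PC=1 exec 'MOV B, 3'. After: A=6 B=3 C=0 D=0 ZF=0 PC=2
Step 3: PC=2 exec 'SUB A, B'. After: A=3 B=3 C=0 D=0 ZF=0 PC=3
Step 4: PC=3 exec 'JZ 5'. After: A=3 B=3 C=0 D=0 ZF=0 PC=4
Step 5: PC=4 exec 'ADD A, 2'. After: A=5 B=3 C=0 D=0 ZF=0 PC=5
Step 6: PC=5 exec 'HALT'. After: A=5 B=3 C=0 D=0 ZF=0 PC=5 HALTED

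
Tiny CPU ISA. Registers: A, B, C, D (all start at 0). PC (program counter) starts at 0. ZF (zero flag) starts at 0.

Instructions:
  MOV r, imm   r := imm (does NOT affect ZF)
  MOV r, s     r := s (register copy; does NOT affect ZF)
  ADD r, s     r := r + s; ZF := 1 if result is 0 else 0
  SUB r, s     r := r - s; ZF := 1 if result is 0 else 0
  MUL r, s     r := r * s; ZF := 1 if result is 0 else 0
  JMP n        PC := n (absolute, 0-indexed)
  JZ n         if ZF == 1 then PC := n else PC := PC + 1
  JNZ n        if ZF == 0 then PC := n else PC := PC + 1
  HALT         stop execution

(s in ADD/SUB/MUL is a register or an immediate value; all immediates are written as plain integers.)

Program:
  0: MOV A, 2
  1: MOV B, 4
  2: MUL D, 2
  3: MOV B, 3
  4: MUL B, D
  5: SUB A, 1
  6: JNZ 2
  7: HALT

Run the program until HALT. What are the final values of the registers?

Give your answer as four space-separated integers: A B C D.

Step 1: PC=0 exec 'MOV A, 2'. After: A=2 B=0 C=0 D=0 ZF=0 PC=1
Step 2: PC=1 exec 'MOV B, 4'. After: A=2 B=4 C=0 D=0 ZF=0 PC=2
Step 3: PC=2 exec 'MUL D, 2'. After: A=2 B=4 C=0 D=0 ZF=1 PC=3
Step 4: PC=3 exec 'MOV B, 3'. After: A=2 B=3 C=0 D=0 ZF=1 PC=4
Step 5: PC=4 exec 'MUL B, D'. After: A=2 B=0 C=0 D=0 ZF=1 PC=5
Step 6: PC=5 exec 'SUB A, 1'. After: A=1 B=0 C=0 D=0 ZF=0 PC=6
Step 7: PC=6 exec 'JNZ 2'. After: A=1 B=0 C=0 D=0 ZF=0 PC=2
Step 8: PC=2 exec 'MUL D, 2'. After: A=1 B=0 C=0 D=0 ZF=1 PC=3
Step 9: PC=3 exec 'MOV B, 3'. After: A=1 B=3 C=0 D=0 ZF=1 PC=4
Step 10: PC=4 exec 'MUL B, D'. After: A=1 B=0 C=0 D=0 ZF=1 PC=5
Step 11: PC=5 exec 'SUB A, 1'. After: A=0 B=0 C=0 D=0 ZF=1 PC=6
Step 12: PC=6 exec 'JNZ 2'. After: A=0 B=0 C=0 D=0 ZF=1 PC=7
Step 13: PC=7 exec 'HALT'. After: A=0 B=0 C=0 D=0 ZF=1 PC=7 HALTED

Answer: 0 0 0 0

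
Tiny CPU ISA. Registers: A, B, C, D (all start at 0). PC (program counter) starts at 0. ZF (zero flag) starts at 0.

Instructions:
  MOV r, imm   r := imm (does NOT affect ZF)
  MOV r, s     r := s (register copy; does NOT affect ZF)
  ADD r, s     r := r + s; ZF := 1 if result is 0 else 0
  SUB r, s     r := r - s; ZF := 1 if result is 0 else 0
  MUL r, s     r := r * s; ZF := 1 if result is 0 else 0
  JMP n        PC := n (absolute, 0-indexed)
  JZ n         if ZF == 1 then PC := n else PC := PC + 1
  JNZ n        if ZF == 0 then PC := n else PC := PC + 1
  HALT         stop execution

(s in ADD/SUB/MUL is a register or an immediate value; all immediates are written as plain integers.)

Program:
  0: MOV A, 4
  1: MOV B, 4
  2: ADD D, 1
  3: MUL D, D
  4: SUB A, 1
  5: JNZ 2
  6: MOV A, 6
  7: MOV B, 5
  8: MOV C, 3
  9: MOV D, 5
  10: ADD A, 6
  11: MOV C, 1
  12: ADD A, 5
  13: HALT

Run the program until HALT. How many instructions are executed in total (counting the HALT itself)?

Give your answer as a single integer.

Step 1: PC=0 exec 'MOV A, 4'. After: A=4 B=0 C=0 D=0 ZF=0 PC=1
Step 2: PC=1 exec 'MOV B, 4'. After: A=4 B=4 C=0 D=0 ZF=0 PC=2
Step 3: PC=2 exec 'ADD D, 1'. After: A=4 B=4 C=0 D=1 ZF=0 PC=3
Step 4: PC=3 exec 'MUL D, D'. After: A=4 B=4 C=0 D=1 ZF=0 PC=4
Step 5: PC=4 exec 'SUB A, 1'. After: A=3 B=4 C=0 D=1 ZF=0 PC=5
Step 6: PC=5 exec 'JNZ 2'. After: A=3 B=4 C=0 D=1 ZF=0 PC=2
Step 7: PC=2 exec 'ADD D, 1'. After: A=3 B=4 C=0 D=2 ZF=0 PC=3
Step 8: PC=3 exec 'MUL D, D'. After: A=3 B=4 C=0 D=4 ZF=0 PC=4
Step 9: PC=4 exec 'SUB A, 1'. After: A=2 B=4 C=0 D=4 ZF=0 PC=5
Step 10: PC=5 exec 'JNZ 2'. After: A=2 B=4 C=0 D=4 ZF=0 PC=2
Step 11: PC=2 exec 'ADD D, 1'. After: A=2 B=4 C=0 D=5 ZF=0 PC=3
Step 12: PC=3 exec 'MUL D, D'. After: A=2 B=4 C=0 D=25 ZF=0 PC=4
Step 13: PC=4 exec 'SUB A, 1'. After: A=1 B=4 C=0 D=25 ZF=0 PC=5
Step 14: PC=5 exec 'JNZ 2'. After: A=1 B=4 C=0 D=25 ZF=0 PC=2
Step 15: PC=2 exec 'ADD D, 1'. After: A=1 B=4 C=0 D=26 ZF=0 PC=3
Step 16: PC=3 exec 'MUL D, D'. After: A=1 B=4 C=0 D=676 ZF=0 PC=4
Step 17: PC=4 exec 'SUB A, 1'. After: A=0 B=4 C=0 D=676 ZF=1 PC=5
Step 18: PC=5 exec 'JNZ 2'. After: A=0 B=4 C=0 D=676 ZF=1 PC=6
Step 19: PC=6 exec 'MOV A, 6'. After: A=6 B=4 C=0 D=676 ZF=1 PC=7
Step 20: PC=7 exec 'MOV B, 5'. After: A=6 B=5 C=0 D=676 ZF=1 PC=8
Step 21: PC=8 exec 'MOV C, 3'. After: A=6 B=5 C=3 D=676 ZF=1 PC=9
Step 22: PC=9 exec 'MOV D, 5'. After: A=6 B=5 C=3 D=5 ZF=1 PC=10
Step 23: PC=10 exec 'ADD A, 6'. After: A=12 B=5 C=3 D=5 ZF=0 PC=11
Step 24: PC=11 exec 'MOV C, 1'. After: A=12 B=5 C=1 D=5 ZF=0 PC=12
Step 25: PC=12 exec 'ADD A, 5'. After: A=17 B=5 C=1 D=5 ZF=0 PC=13
Step 26: PC=13 exec 'HALT'. After: A=17 B=5 C=1 D=5 ZF=0 PC=13 HALTED
Total instructions executed: 26

Answer: 26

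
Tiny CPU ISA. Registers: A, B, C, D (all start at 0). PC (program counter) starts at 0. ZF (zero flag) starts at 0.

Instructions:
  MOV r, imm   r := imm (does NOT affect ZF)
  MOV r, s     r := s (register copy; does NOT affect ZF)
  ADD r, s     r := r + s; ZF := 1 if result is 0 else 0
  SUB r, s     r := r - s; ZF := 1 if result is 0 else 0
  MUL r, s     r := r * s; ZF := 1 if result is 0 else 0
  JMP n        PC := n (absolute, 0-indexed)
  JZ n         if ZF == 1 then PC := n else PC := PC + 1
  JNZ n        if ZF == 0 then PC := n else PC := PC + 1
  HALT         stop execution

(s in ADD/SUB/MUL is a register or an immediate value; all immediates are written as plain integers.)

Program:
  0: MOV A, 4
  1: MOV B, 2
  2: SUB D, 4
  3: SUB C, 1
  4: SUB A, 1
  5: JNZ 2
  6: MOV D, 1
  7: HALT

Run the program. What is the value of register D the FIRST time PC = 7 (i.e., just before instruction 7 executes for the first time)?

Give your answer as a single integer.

Step 1: PC=0 exec 'MOV A, 4'. After: A=4 B=0 C=0 D=0 ZF=0 PC=1
Step 2: PC=1 exec 'MOV B, 2'. After: A=4 B=2 C=0 D=0 ZF=0 PC=2
Step 3: PC=2 exec 'SUB D, 4'. After: A=4 B=2 C=0 D=-4 ZF=0 PC=3
Step 4: PC=3 exec 'SUB C, 1'. After: A=4 B=2 C=-1 D=-4 ZF=0 PC=4
Step 5: PC=4 exec 'SUB A, 1'. After: A=3 B=2 C=-1 D=-4 ZF=0 PC=5
Step 6: PC=5 exec 'JNZ 2'. After: A=3 B=2 C=-1 D=-4 ZF=0 PC=2
Step 7: PC=2 exec 'SUB D, 4'. After: A=3 B=2 C=-1 D=-8 ZF=0 PC=3
Step 8: PC=3 exec 'SUB C, 1'. After: A=3 B=2 C=-2 D=-8 ZF=0 PC=4
Step 9: PC=4 exec 'SUB A, 1'. After: A=2 B=2 C=-2 D=-8 ZF=0 PC=5
Step 10: PC=5 exec 'JNZ 2'. After: A=2 B=2 C=-2 D=-8 ZF=0 PC=2
Step 11: PC=2 exec 'SUB D, 4'. After: A=2 B=2 C=-2 D=-12 ZF=0 PC=3
Step 12: PC=3 exec 'SUB C, 1'. After: A=2 B=2 C=-3 D=-12 ZF=0 PC=4
Step 13: PC=4 exec 'SUB A, 1'. After: A=1 B=2 C=-3 D=-12 ZF=0 PC=5
Step 14: PC=5 exec 'JNZ 2'. After: A=1 B=2 C=-3 D=-12 ZF=0 PC=2
Step 15: PC=2 exec 'SUB D, 4'. After: A=1 B=2 C=-3 D=-16 ZF=0 PC=3
Step 16: PC=3 exec 'SUB C, 1'. After: A=1 B=2 C=-4 D=-16 ZF=0 PC=4
Step 17: PC=4 exec 'SUB A, 1'. After: A=0 B=2 C=-4 D=-16 ZF=1 PC=5
Step 18: PC=5 exec 'JNZ 2'. After: A=0 B=2 C=-4 D=-16 ZF=1 PC=6
Step 19: PC=6 exec 'MOV D, 1'. After: A=0 B=2 C=-4 D=1 ZF=1 PC=7
First time PC=7: D=1

1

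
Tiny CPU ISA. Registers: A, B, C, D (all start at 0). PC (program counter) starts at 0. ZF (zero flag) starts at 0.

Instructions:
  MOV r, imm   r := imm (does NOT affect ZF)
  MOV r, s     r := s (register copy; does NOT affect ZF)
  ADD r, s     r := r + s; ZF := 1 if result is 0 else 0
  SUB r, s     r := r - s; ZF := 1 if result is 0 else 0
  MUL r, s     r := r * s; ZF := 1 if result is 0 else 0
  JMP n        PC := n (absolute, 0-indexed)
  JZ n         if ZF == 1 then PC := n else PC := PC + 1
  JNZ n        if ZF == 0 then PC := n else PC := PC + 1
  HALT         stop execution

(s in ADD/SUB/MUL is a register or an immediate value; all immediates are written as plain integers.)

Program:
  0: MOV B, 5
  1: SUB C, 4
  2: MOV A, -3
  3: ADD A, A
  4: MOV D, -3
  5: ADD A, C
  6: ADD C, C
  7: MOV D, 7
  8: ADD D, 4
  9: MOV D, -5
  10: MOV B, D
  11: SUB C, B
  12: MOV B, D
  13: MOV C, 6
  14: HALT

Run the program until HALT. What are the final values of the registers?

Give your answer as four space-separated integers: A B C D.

Answer: -10 -5 6 -5

Derivation:
Step 1: PC=0 exec 'MOV B, 5'. After: A=0 B=5 C=0 D=0 ZF=0 PC=1
Step 2: PC=1 exec 'SUB C, 4'. After: A=0 B=5 C=-4 D=0 ZF=0 PC=2
Step 3: PC=2 exec 'MOV A, -3'. After: A=-3 B=5 C=-4 D=0 ZF=0 PC=3
Step 4: PC=3 exec 'ADD A, A'. After: A=-6 B=5 C=-4 D=0 ZF=0 PC=4
Step 5: PC=4 exec 'MOV D, -3'. After: A=-6 B=5 C=-4 D=-3 ZF=0 PC=5
Step 6: PC=5 exec 'ADD A, C'. After: A=-10 B=5 C=-4 D=-3 ZF=0 PC=6
Step 7: PC=6 exec 'ADD C, C'. After: A=-10 B=5 C=-8 D=-3 ZF=0 PC=7
Step 8: PC=7 exec 'MOV D, 7'. After: A=-10 B=5 C=-8 D=7 ZF=0 PC=8
Step 9: PC=8 exec 'ADD D, 4'. After: A=-10 B=5 C=-8 D=11 ZF=0 PC=9
Step 10: PC=9 exec 'MOV D, -5'. After: A=-10 B=5 C=-8 D=-5 ZF=0 PC=10
Step 11: PC=10 exec 'MOV B, D'. After: A=-10 B=-5 C=-8 D=-5 ZF=0 PC=11
Step 12: PC=11 exec 'SUB C, B'. After: A=-10 B=-5 C=-3 D=-5 ZF=0 PC=12
Step 13: PC=12 exec 'MOV B, D'. After: A=-10 B=-5 C=-3 D=-5 ZF=0 PC=13
Step 14: PC=13 exec 'MOV C, 6'. After: A=-10 B=-5 C=6 D=-5 ZF=0 PC=14
Step 15: PC=14 exec 'HALT'. After: A=-10 B=-5 C=6 D=-5 ZF=0 PC=14 HALTED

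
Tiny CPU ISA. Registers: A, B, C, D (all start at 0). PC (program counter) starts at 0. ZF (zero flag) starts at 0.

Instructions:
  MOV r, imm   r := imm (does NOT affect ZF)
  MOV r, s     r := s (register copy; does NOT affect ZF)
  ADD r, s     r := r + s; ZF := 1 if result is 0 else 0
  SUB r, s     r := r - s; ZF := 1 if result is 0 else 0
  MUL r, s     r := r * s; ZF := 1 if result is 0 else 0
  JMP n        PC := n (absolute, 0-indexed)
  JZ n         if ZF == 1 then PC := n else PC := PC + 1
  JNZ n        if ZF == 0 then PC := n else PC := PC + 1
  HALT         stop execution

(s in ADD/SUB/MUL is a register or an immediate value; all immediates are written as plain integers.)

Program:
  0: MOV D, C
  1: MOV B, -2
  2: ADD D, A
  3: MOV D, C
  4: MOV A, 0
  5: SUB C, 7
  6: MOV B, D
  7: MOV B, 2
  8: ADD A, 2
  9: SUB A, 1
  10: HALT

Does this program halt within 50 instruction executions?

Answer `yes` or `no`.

Answer: yes

Derivation:
Step 1: PC=0 exec 'MOV D, C'. After: A=0 B=0 C=0 D=0 ZF=0 PC=1
Step 2: PC=1 exec 'MOV B, -2'. After: A=0 B=-2 C=0 D=0 ZF=0 PC=2
Step 3: PC=2 exec 'ADD D, A'. After: A=0 B=-2 C=0 D=0 ZF=1 PC=3
Step 4: PC=3 exec 'MOV D, C'. After: A=0 B=-2 C=0 D=0 ZF=1 PC=4
Step 5: PC=4 exec 'MOV A, 0'. After: A=0 B=-2 C=0 D=0 ZF=1 PC=5
Step 6: PC=5 exec 'SUB C, 7'. After: A=0 B=-2 C=-7 D=0 ZF=0 PC=6
Step 7: PC=6 exec 'MOV B, D'. After: A=0 B=0 C=-7 D=0 ZF=0 PC=7
Step 8: PC=7 exec 'MOV B, 2'. After: A=0 B=2 C=-7 D=0 ZF=0 PC=8
Step 9: PC=8 exec 'ADD A, 2'. After: A=2 B=2 C=-7 D=0 ZF=0 PC=9
Step 10: PC=9 exec 'SUB A, 1'. After: A=1 B=2 C=-7 D=0 ZF=0 PC=10
Step 11: PC=10 exec 'HALT'. After: A=1 B=2 C=-7 D=0 ZF=0 PC=10 HALTED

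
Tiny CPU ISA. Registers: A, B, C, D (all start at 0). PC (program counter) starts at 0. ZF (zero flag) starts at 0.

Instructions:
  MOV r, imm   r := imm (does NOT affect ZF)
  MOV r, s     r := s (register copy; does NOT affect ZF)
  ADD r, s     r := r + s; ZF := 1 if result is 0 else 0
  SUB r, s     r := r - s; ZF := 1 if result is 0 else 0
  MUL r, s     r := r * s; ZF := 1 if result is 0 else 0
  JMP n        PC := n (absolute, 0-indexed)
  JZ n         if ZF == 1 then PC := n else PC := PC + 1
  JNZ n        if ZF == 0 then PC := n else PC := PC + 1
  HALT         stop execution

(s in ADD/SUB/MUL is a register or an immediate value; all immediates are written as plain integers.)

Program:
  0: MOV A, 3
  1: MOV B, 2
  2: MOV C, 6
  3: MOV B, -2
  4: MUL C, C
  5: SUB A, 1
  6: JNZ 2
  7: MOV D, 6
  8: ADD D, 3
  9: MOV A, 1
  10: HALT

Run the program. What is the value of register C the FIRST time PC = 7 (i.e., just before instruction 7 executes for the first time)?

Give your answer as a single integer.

Step 1: PC=0 exec 'MOV A, 3'. After: A=3 B=0 C=0 D=0 ZF=0 PC=1
Step 2: PC=1 exec 'MOV B, 2'. After: A=3 B=2 C=0 D=0 ZF=0 PC=2
Step 3: PC=2 exec 'MOV C, 6'. After: A=3 B=2 C=6 D=0 ZF=0 PC=3
Step 4: PC=3 exec 'MOV B, -2'. After: A=3 B=-2 C=6 D=0 ZF=0 PC=4
Step 5: PC=4 exec 'MUL C, C'. After: A=3 B=-2 C=36 D=0 ZF=0 PC=5
Step 6: PC=5 exec 'SUB A, 1'. After: A=2 B=-2 C=36 D=0 ZF=0 PC=6
Step 7: PC=6 exec 'JNZ 2'. After: A=2 B=-2 C=36 D=0 ZF=0 PC=2
Step 8: PC=2 exec 'MOV C, 6'. After: A=2 B=-2 C=6 D=0 ZF=0 PC=3
Step 9: PC=3 exec 'MOV B, -2'. After: A=2 B=-2 C=6 D=0 ZF=0 PC=4
Step 10: PC=4 exec 'MUL C, C'. After: A=2 B=-2 C=36 D=0 ZF=0 PC=5
Step 11: PC=5 exec 'SUB A, 1'. After: A=1 B=-2 C=36 D=0 ZF=0 PC=6
Step 12: PC=6 exec 'JNZ 2'. After: A=1 B=-2 C=36 D=0 ZF=0 PC=2
Step 13: PC=2 exec 'MOV C, 6'. After: A=1 B=-2 C=6 D=0 ZF=0 PC=3
Step 14: PC=3 exec 'MOV B, -2'. After: A=1 B=-2 C=6 D=0 ZF=0 PC=4
Step 15: PC=4 exec 'MUL C, C'. After: A=1 B=-2 C=36 D=0 ZF=0 PC=5
Step 16: PC=5 exec 'SUB A, 1'. After: A=0 B=-2 C=36 D=0 ZF=1 PC=6
Step 17: PC=6 exec 'JNZ 2'. After: A=0 B=-2 C=36 D=0 ZF=1 PC=7
First time PC=7: C=36

36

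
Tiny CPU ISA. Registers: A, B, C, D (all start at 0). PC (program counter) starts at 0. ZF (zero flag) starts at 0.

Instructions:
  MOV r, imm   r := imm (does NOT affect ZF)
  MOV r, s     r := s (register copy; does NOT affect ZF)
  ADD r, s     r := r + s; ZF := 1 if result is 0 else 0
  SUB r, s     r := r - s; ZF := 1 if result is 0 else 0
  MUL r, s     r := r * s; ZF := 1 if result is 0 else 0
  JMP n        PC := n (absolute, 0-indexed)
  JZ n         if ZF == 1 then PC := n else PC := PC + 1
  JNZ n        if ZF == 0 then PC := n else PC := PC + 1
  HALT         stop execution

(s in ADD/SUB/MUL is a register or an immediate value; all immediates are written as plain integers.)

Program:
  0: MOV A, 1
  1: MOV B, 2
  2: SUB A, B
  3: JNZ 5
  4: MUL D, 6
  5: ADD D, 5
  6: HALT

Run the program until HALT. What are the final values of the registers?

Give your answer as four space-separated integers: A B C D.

Answer: -1 2 0 5

Derivation:
Step 1: PC=0 exec 'MOV A, 1'. After: A=1 B=0 C=0 D=0 ZF=0 PC=1
Step 2: PC=1 exec 'MOV B, 2'. After: A=1 B=2 C=0 D=0 ZF=0 PC=2
Step 3: PC=2 exec 'SUB A, B'. After: A=-1 B=2 C=0 D=0 ZF=0 PC=3
Step 4: PC=3 exec 'JNZ 5'. After: A=-1 B=2 C=0 D=0 ZF=0 PC=5
Step 5: PC=5 exec 'ADD D, 5'. After: A=-1 B=2 C=0 D=5 ZF=0 PC=6
Step 6: PC=6 exec 'HALT'. After: A=-1 B=2 C=0 D=5 ZF=0 PC=6 HALTED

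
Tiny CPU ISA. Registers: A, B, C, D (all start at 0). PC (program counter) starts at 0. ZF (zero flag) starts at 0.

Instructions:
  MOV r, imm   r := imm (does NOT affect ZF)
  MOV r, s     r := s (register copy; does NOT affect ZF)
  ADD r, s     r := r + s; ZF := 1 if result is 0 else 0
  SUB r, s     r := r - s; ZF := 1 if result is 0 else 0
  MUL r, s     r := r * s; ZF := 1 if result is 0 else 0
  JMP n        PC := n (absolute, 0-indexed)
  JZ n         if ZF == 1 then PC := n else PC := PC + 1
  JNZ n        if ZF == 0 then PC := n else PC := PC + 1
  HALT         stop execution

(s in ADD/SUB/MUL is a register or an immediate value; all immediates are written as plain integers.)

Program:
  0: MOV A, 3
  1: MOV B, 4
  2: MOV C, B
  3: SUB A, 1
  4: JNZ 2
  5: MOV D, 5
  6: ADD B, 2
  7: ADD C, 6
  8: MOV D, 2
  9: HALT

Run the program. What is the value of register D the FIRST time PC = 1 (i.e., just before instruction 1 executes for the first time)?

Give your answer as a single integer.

Step 1: PC=0 exec 'MOV A, 3'. After: A=3 B=0 C=0 D=0 ZF=0 PC=1
First time PC=1: D=0

0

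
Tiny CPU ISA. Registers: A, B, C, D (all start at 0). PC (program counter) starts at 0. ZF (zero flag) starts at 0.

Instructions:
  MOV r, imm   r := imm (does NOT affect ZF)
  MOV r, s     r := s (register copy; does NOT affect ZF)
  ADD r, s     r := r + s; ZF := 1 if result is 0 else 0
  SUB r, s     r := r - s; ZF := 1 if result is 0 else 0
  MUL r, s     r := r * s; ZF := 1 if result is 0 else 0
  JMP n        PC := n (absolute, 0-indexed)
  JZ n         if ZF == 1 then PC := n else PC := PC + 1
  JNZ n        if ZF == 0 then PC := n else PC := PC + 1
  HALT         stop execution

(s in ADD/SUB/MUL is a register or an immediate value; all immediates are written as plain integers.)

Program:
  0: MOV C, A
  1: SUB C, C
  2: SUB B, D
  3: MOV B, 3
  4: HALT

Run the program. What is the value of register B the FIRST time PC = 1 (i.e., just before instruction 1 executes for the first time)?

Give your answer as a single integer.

Step 1: PC=0 exec 'MOV C, A'. After: A=0 B=0 C=0 D=0 ZF=0 PC=1
First time PC=1: B=0

0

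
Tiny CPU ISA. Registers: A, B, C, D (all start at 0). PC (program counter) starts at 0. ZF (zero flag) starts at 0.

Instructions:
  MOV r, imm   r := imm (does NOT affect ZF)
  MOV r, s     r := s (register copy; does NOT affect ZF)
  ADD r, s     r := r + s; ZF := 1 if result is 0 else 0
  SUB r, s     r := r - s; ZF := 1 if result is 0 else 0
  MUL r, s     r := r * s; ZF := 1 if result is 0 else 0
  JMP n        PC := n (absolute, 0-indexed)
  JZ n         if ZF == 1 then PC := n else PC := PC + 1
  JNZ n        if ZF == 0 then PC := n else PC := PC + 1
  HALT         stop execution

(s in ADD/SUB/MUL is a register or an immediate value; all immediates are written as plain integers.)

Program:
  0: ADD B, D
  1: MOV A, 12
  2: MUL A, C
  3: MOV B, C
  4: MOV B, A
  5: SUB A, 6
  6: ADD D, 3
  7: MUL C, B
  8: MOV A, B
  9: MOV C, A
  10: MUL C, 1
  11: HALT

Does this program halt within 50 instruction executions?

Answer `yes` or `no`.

Step 1: PC=0 exec 'ADD B, D'. After: A=0 B=0 C=0 D=0 ZF=1 PC=1
Step 2: PC=1 exec 'MOV A, 12'. After: A=12 B=0 C=0 D=0 ZF=1 PC=2
Step 3: PC=2 exec 'MUL A, C'. After: A=0 B=0 C=0 D=0 ZF=1 PC=3
Step 4: PC=3 exec 'MOV B, C'. After: A=0 B=0 C=0 D=0 ZF=1 PC=4
Step 5: PC=4 exec 'MOV B, A'. After: A=0 B=0 C=0 D=0 ZF=1 PC=5
Step 6: PC=5 exec 'SUB A, 6'. After: A=-6 B=0 C=0 D=0 ZF=0 PC=6
Step 7: PC=6 exec 'ADD D, 3'. After: A=-6 B=0 C=0 D=3 ZF=0 PC=7
Step 8: PC=7 exec 'MUL C, B'. After: A=-6 B=0 C=0 D=3 ZF=1 PC=8
Step 9: PC=8 exec 'MOV A, B'. After: A=0 B=0 C=0 D=3 ZF=1 PC=9
Step 10: PC=9 exec 'MOV C, A'. After: A=0 B=0 C=0 D=3 ZF=1 PC=10
Step 11: PC=10 exec 'MUL C, 1'. After: A=0 B=0 C=0 D=3 ZF=1 PC=11
Step 12: PC=11 exec 'HALT'. After: A=0 B=0 C=0 D=3 ZF=1 PC=11 HALTED

Answer: yes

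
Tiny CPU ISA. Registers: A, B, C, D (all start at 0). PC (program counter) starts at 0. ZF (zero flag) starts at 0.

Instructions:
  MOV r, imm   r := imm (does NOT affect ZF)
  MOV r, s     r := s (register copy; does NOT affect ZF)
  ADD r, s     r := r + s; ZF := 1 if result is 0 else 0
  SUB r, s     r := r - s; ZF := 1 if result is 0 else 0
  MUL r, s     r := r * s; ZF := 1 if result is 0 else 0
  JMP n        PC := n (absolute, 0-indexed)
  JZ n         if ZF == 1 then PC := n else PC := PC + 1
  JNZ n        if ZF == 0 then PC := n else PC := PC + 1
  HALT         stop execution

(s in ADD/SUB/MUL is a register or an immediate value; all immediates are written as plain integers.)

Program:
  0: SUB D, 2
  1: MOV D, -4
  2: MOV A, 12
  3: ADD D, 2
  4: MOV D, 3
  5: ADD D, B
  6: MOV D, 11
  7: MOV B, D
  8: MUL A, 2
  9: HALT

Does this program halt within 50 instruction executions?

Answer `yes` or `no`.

Answer: yes

Derivation:
Step 1: PC=0 exec 'SUB D, 2'. After: A=0 B=0 C=0 D=-2 ZF=0 PC=1
Step 2: PC=1 exec 'MOV D, -4'. After: A=0 B=0 C=0 D=-4 ZF=0 PC=2
Step 3: PC=2 exec 'MOV A, 12'. After: A=12 B=0 C=0 D=-4 ZF=0 PC=3
Step 4: PC=3 exec 'ADD D, 2'. After: A=12 B=0 C=0 D=-2 ZF=0 PC=4
Step 5: PC=4 exec 'MOV D, 3'. After: A=12 B=0 C=0 D=3 ZF=0 PC=5
Step 6: PC=5 exec 'ADD D, B'. After: A=12 B=0 C=0 D=3 ZF=0 PC=6
Step 7: PC=6 exec 'MOV D, 11'. After: A=12 B=0 C=0 D=11 ZF=0 PC=7
Step 8: PC=7 exec 'MOV B, D'. After: A=12 B=11 C=0 D=11 ZF=0 PC=8
Step 9: PC=8 exec 'MUL A, 2'. After: A=24 B=11 C=0 D=11 ZF=0 PC=9
Step 10: PC=9 exec 'HALT'. After: A=24 B=11 C=0 D=11 ZF=0 PC=9 HALTED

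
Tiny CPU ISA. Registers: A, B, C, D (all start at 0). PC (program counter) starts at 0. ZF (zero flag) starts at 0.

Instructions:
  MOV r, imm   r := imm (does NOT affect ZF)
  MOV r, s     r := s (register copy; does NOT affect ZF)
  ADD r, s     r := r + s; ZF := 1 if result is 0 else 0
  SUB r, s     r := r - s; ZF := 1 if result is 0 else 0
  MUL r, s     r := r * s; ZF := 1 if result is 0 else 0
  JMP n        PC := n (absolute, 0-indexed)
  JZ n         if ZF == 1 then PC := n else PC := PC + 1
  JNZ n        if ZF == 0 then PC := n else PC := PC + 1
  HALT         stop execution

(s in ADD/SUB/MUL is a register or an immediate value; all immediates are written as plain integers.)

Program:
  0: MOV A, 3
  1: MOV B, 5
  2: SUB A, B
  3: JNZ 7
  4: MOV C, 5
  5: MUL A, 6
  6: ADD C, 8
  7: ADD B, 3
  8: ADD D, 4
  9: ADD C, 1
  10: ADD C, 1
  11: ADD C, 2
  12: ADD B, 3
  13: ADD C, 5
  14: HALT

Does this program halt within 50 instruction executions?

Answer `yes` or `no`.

Step 1: PC=0 exec 'MOV A, 3'. After: A=3 B=0 C=0 D=0 ZF=0 PC=1
Step 2: PC=1 exec 'MOV B, 5'. After: A=3 B=5 C=0 D=0 ZF=0 PC=2
Step 3: PC=2 exec 'SUB A, B'. After: A=-2 B=5 C=0 D=0 ZF=0 PC=3
Step 4: PC=3 exec 'JNZ 7'. After: A=-2 B=5 C=0 D=0 ZF=0 PC=7
Step 5: PC=7 exec 'ADD B, 3'. After: A=-2 B=8 C=0 D=0 ZF=0 PC=8
Step 6: PC=8 exec 'ADD D, 4'. After: A=-2 B=8 C=0 D=4 ZF=0 PC=9
Step 7: PC=9 exec 'ADD C, 1'. After: A=-2 B=8 C=1 D=4 ZF=0 PC=10
Step 8: PC=10 exec 'ADD C, 1'. After: A=-2 B=8 C=2 D=4 ZF=0 PC=11
Step 9: PC=11 exec 'ADD C, 2'. After: A=-2 B=8 C=4 D=4 ZF=0 PC=12
Step 10: PC=12 exec 'ADD B, 3'. After: A=-2 B=11 C=4 D=4 ZF=0 PC=13
Step 11: PC=13 exec 'ADD C, 5'. After: A=-2 B=11 C=9 D=4 ZF=0 PC=14
Step 12: PC=14 exec 'HALT'. After: A=-2 B=11 C=9 D=4 ZF=0 PC=14 HALTED

Answer: yes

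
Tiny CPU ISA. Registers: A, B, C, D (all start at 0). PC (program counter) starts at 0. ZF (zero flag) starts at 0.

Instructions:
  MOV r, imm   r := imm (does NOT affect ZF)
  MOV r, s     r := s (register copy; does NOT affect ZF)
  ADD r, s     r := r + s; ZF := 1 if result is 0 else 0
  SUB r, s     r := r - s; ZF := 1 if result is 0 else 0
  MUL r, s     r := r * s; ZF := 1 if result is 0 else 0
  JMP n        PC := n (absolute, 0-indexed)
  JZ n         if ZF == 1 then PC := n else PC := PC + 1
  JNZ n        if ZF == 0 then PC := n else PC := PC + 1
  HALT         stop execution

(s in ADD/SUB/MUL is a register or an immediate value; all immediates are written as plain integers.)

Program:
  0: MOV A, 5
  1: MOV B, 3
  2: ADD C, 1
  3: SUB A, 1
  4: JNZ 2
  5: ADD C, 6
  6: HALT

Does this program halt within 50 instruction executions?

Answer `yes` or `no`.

Answer: yes

Derivation:
Step 1: PC=0 exec 'MOV A, 5'. After: A=5 B=0 C=0 D=0 ZF=0 PC=1
Step 2: PC=1 exec 'MOV B, 3'. After: A=5 B=3 C=0 D=0 ZF=0 PC=2
Step 3: PC=2 exec 'ADD C, 1'. After: A=5 B=3 C=1 D=0 ZF=0 PC=3
Step 4: PC=3 exec 'SUB A, 1'. After: A=4 B=3 C=1 D=0 ZF=0 PC=4
Step 5: PC=4 exec 'JNZ 2'. After: A=4 B=3 C=1 D=0 ZF=0 PC=2
Step 6: PC=2 exec 'ADD C, 1'. After: A=4 B=3 C=2 D=0 ZF=0 PC=3
Step 7: PC=3 exec 'SUB A, 1'. After: A=3 B=3 C=2 D=0 ZF=0 PC=4
Step 8: PC=4 exec 'JNZ 2'. After: A=3 B=3 C=2 D=0 ZF=0 PC=2
Step 9: PC=2 exec 'ADD C, 1'. After: A=3 B=3 C=3 D=0 ZF=0 PC=3
Step 10: PC=3 exec 'SUB A, 1'. After: A=2 B=3 C=3 D=0 ZF=0 PC=4
Step 11: PC=4 exec 'JNZ 2'. After: A=2 B=3 C=3 D=0 ZF=0 PC=2
Step 12: PC=2 exec 'ADD C, 1'. After: A=2 B=3 C=4 D=0 ZF=0 PC=3
Step 13: PC=3 exec 'SUB A, 1'. After: A=1 B=3 C=4 D=0 ZF=0 PC=4
Step 14: PC=4 exec 'JNZ 2'. After: A=1 B=3 C=4 D=0 ZF=0 PC=2
Step 15: PC=2 exec 'ADD C, 1'. After: A=1 B=3 C=5 D=0 ZF=0 PC=3
Step 16: PC=3 exec 'SUB A, 1'. After: A=0 B=3 C=5 D=0 ZF=1 PC=4
Step 17: PC=4 exec 'JNZ 2'. After: A=0 B=3 C=5 D=0 ZF=1 PC=5
Step 18: PC=5 exec 'ADD C, 6'. After: A=0 B=3 C=11 D=0 ZF=0 PC=6
Step 19: PC=6 exec 'HALT'. After: A=0 B=3 C=11 D=0 ZF=0 PC=6 HALTED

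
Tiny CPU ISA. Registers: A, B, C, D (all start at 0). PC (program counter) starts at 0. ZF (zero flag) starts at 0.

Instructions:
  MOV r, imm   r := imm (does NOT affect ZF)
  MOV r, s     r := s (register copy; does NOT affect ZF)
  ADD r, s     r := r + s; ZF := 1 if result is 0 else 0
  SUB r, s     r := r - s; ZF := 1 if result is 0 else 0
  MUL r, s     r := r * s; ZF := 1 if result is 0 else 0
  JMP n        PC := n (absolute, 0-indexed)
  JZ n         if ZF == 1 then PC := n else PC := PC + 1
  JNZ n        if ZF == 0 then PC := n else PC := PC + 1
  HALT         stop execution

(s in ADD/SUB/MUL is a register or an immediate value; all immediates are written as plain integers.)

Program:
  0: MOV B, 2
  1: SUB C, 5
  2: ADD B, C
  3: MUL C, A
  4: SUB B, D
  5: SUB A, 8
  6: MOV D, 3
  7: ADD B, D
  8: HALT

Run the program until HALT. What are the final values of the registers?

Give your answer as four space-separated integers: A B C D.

Step 1: PC=0 exec 'MOV B, 2'. After: A=0 B=2 C=0 D=0 ZF=0 PC=1
Step 2: PC=1 exec 'SUB C, 5'. After: A=0 B=2 C=-5 D=0 ZF=0 PC=2
Step 3: PC=2 exec 'ADD B, C'. After: A=0 B=-3 C=-5 D=0 ZF=0 PC=3
Step 4: PC=3 exec 'MUL C, A'. After: A=0 B=-3 C=0 D=0 ZF=1 PC=4
Step 5: PC=4 exec 'SUB B, D'. After: A=0 B=-3 C=0 D=0 ZF=0 PC=5
Step 6: PC=5 exec 'SUB A, 8'. After: A=-8 B=-3 C=0 D=0 ZF=0 PC=6
Step 7: PC=6 exec 'MOV D, 3'. After: A=-8 B=-3 C=0 D=3 ZF=0 PC=7
Step 8: PC=7 exec 'ADD B, D'. After: A=-8 B=0 C=0 D=3 ZF=1 PC=8
Step 9: PC=8 exec 'HALT'. After: A=-8 B=0 C=0 D=3 ZF=1 PC=8 HALTED

Answer: -8 0 0 3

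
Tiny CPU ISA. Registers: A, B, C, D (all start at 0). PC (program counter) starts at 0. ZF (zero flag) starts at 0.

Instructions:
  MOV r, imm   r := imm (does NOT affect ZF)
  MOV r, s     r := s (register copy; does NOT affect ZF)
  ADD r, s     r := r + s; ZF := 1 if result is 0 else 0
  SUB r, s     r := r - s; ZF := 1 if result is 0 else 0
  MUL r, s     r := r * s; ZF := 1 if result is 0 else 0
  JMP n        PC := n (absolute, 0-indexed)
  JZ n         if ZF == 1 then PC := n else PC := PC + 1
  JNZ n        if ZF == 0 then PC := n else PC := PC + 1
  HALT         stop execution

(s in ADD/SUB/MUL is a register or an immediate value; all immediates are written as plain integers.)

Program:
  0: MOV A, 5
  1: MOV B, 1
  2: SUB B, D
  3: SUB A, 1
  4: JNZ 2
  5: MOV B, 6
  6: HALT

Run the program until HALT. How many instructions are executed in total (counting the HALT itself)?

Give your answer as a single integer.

Step 1: PC=0 exec 'MOV A, 5'. After: A=5 B=0 C=0 D=0 ZF=0 PC=1
Step 2: PC=1 exec 'MOV B, 1'. After: A=5 B=1 C=0 D=0 ZF=0 PC=2
Step 3: PC=2 exec 'SUB B, D'. After: A=5 B=1 C=0 D=0 ZF=0 PC=3
Step 4: PC=3 exec 'SUB A, 1'. After: A=4 B=1 C=0 D=0 ZF=0 PC=4
Step 5: PC=4 exec 'JNZ 2'. After: A=4 B=1 C=0 D=0 ZF=0 PC=2
Step 6: PC=2 exec 'SUB B, D'. After: A=4 B=1 C=0 D=0 ZF=0 PC=3
Step 7: PC=3 exec 'SUB A, 1'. After: A=3 B=1 C=0 D=0 ZF=0 PC=4
Step 8: PC=4 exec 'JNZ 2'. After: A=3 B=1 C=0 D=0 ZF=0 PC=2
Step 9: PC=2 exec 'SUB B, D'. After: A=3 B=1 C=0 D=0 ZF=0 PC=3
Step 10: PC=3 exec 'SUB A, 1'. After: A=2 B=1 C=0 D=0 ZF=0 PC=4
Step 11: PC=4 exec 'JNZ 2'. After: A=2 B=1 C=0 D=0 ZF=0 PC=2
Step 12: PC=2 exec 'SUB B, D'. After: A=2 B=1 C=0 D=0 ZF=0 PC=3
Step 13: PC=3 exec 'SUB A, 1'. After: A=1 B=1 C=0 D=0 ZF=0 PC=4
Step 14: PC=4 exec 'JNZ 2'. After: A=1 B=1 C=0 D=0 ZF=0 PC=2
Step 15: PC=2 exec 'SUB B, D'. After: A=1 B=1 C=0 D=0 ZF=0 PC=3
Step 16: PC=3 exec 'SUB A, 1'. After: A=0 B=1 C=0 D=0 ZF=1 PC=4
Step 17: PC=4 exec 'JNZ 2'. After: A=0 B=1 C=0 D=0 ZF=1 PC=5
Step 18: PC=5 exec 'MOV B, 6'. After: A=0 B=6 C=0 D=0 ZF=1 PC=6
Step 19: PC=6 exec 'HALT'. After: A=0 B=6 C=0 D=0 ZF=1 PC=6 HALTED
Total instructions executed: 19

Answer: 19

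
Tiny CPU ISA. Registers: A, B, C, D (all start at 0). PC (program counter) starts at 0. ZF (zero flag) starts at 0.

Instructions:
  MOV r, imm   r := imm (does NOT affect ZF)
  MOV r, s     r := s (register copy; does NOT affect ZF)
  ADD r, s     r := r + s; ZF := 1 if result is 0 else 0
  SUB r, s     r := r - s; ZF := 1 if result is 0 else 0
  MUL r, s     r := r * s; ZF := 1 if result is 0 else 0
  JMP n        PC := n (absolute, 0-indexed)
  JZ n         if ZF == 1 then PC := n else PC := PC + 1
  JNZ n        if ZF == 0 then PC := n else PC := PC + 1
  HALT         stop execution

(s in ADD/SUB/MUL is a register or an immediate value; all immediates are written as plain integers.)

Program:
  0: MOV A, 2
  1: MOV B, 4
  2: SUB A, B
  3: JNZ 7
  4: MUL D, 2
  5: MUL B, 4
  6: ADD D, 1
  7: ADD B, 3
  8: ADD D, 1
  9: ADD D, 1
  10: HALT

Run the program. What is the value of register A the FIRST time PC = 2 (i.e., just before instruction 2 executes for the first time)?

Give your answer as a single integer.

Step 1: PC=0 exec 'MOV A, 2'. After: A=2 B=0 C=0 D=0 ZF=0 PC=1
Step 2: PC=1 exec 'MOV B, 4'. After: A=2 B=4 C=0 D=0 ZF=0 PC=2
First time PC=2: A=2

2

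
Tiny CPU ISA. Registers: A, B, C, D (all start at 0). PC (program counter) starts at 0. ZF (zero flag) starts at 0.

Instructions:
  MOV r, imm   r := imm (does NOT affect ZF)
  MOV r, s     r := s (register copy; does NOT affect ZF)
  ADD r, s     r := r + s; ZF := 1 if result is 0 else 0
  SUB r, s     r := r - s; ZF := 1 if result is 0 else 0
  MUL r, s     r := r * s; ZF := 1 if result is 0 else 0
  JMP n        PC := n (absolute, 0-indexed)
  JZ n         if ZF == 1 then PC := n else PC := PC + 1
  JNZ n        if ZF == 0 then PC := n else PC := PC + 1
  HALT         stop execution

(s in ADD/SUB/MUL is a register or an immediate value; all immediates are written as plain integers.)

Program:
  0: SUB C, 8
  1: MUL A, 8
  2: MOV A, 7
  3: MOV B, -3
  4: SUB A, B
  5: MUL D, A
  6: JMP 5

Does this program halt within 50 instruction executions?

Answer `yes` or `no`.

Step 1: PC=0 exec 'SUB C, 8'. After: A=0 B=0 C=-8 D=0 ZF=0 PC=1
Step 2: PC=1 exec 'MUL A, 8'. After: A=0 B=0 C=-8 D=0 ZF=1 PC=2
Step 3: PC=2 exec 'MOV A, 7'. After: A=7 B=0 C=-8 D=0 ZF=1 PC=3
Step 4: PC=3 exec 'MOV B, -3'. After: A=7 B=-3 C=-8 D=0 ZF=1 PC=4
Step 5: PC=4 exec 'SUB A, B'. After: A=10 B=-3 C=-8 D=0 ZF=0 PC=5
Step 6: PC=5 exec 'MUL D, A'. After: A=10 B=-3 C=-8 D=0 ZF=1 PC=6
Step 7: PC=6 exec 'JMP 5'. After: A=10 B=-3 C=-8 D=0 ZF=1 PC=5
Step 8: PC=5 exec 'MUL D, A'. After: A=10 B=-3 C=-8 D=0 ZF=1 PC=6
State after step 8 equals state after step 6: the program is in a cycle of length 2 and will never halt.

Answer: no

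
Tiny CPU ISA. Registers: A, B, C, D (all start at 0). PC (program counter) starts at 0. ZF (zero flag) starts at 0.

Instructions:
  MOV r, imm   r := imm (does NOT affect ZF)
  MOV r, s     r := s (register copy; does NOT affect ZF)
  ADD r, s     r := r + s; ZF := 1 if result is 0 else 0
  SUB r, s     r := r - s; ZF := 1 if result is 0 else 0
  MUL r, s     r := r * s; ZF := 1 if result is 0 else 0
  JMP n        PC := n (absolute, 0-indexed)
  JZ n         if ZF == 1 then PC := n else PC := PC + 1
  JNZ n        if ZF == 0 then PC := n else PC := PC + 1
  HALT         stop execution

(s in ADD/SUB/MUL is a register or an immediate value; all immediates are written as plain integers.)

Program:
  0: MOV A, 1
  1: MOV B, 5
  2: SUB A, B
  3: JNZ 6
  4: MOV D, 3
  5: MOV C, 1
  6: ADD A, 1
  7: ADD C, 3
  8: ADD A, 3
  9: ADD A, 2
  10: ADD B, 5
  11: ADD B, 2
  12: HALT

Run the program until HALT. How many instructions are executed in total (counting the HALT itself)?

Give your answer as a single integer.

Answer: 11

Derivation:
Step 1: PC=0 exec 'MOV A, 1'. After: A=1 B=0 C=0 D=0 ZF=0 PC=1
Step 2: PC=1 exec 'MOV B, 5'. After: A=1 B=5 C=0 D=0 ZF=0 PC=2
Step 3: PC=2 exec 'SUB A, B'. After: A=-4 B=5 C=0 D=0 ZF=0 PC=3
Step 4: PC=3 exec 'JNZ 6'. After: A=-4 B=5 C=0 D=0 ZF=0 PC=6
Step 5: PC=6 exec 'ADD A, 1'. After: A=-3 B=5 C=0 D=0 ZF=0 PC=7
Step 6: PC=7 exec 'ADD C, 3'. After: A=-3 B=5 C=3 D=0 ZF=0 PC=8
Step 7: PC=8 exec 'ADD A, 3'. After: A=0 B=5 C=3 D=0 ZF=1 PC=9
Step 8: PC=9 exec 'ADD A, 2'. After: A=2 B=5 C=3 D=0 ZF=0 PC=10
Step 9: PC=10 exec 'ADD B, 5'. After: A=2 B=10 C=3 D=0 ZF=0 PC=11
Step 10: PC=11 exec 'ADD B, 2'. After: A=2 B=12 C=3 D=0 ZF=0 PC=12
Step 11: PC=12 exec 'HALT'. After: A=2 B=12 C=3 D=0 ZF=0 PC=12 HALTED
Total instructions executed: 11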